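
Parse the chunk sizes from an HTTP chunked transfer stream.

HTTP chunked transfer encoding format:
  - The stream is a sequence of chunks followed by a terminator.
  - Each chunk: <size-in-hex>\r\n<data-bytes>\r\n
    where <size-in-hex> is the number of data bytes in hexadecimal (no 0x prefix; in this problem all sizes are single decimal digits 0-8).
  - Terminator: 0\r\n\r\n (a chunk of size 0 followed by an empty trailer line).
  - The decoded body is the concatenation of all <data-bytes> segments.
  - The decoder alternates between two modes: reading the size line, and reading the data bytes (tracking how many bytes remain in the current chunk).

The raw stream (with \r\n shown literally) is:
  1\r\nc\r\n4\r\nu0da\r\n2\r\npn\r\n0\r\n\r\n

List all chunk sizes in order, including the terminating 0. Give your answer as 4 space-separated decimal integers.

Answer: 1 4 2 0

Derivation:
Chunk 1: stream[0..1]='1' size=0x1=1, data at stream[3..4]='c' -> body[0..1], body so far='c'
Chunk 2: stream[6..7]='4' size=0x4=4, data at stream[9..13]='u0da' -> body[1..5], body so far='cu0da'
Chunk 3: stream[15..16]='2' size=0x2=2, data at stream[18..20]='pn' -> body[5..7], body so far='cu0dapn'
Chunk 4: stream[22..23]='0' size=0 (terminator). Final body='cu0dapn' (7 bytes)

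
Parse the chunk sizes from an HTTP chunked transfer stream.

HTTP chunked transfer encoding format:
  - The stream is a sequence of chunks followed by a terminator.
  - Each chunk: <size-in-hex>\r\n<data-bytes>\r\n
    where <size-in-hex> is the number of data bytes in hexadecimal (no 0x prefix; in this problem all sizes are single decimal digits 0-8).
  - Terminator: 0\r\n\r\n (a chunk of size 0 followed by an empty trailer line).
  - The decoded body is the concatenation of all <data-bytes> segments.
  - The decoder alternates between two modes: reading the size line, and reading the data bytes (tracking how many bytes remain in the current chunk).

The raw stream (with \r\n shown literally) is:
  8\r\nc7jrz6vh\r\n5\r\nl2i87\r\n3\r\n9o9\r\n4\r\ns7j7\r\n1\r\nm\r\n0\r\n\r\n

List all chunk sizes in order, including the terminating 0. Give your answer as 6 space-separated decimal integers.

Answer: 8 5 3 4 1 0

Derivation:
Chunk 1: stream[0..1]='8' size=0x8=8, data at stream[3..11]='c7jrz6vh' -> body[0..8], body so far='c7jrz6vh'
Chunk 2: stream[13..14]='5' size=0x5=5, data at stream[16..21]='l2i87' -> body[8..13], body so far='c7jrz6vhl2i87'
Chunk 3: stream[23..24]='3' size=0x3=3, data at stream[26..29]='9o9' -> body[13..16], body so far='c7jrz6vhl2i879o9'
Chunk 4: stream[31..32]='4' size=0x4=4, data at stream[34..38]='s7j7' -> body[16..20], body so far='c7jrz6vhl2i879o9s7j7'
Chunk 5: stream[40..41]='1' size=0x1=1, data at stream[43..44]='m' -> body[20..21], body so far='c7jrz6vhl2i879o9s7j7m'
Chunk 6: stream[46..47]='0' size=0 (terminator). Final body='c7jrz6vhl2i879o9s7j7m' (21 bytes)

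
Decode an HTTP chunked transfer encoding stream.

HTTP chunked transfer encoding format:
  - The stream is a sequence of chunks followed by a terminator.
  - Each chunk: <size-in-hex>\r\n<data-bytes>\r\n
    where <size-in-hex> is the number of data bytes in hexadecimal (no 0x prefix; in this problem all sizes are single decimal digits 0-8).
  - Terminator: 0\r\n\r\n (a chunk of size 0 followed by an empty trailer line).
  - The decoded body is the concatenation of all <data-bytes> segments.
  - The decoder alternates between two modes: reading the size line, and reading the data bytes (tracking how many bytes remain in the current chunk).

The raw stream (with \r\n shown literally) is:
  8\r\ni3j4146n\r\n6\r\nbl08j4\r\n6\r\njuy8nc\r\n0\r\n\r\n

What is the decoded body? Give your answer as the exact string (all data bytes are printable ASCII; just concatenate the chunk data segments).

Chunk 1: stream[0..1]='8' size=0x8=8, data at stream[3..11]='i3j4146n' -> body[0..8], body so far='i3j4146n'
Chunk 2: stream[13..14]='6' size=0x6=6, data at stream[16..22]='bl08j4' -> body[8..14], body so far='i3j4146nbl08j4'
Chunk 3: stream[24..25]='6' size=0x6=6, data at stream[27..33]='juy8nc' -> body[14..20], body so far='i3j4146nbl08j4juy8nc'
Chunk 4: stream[35..36]='0' size=0 (terminator). Final body='i3j4146nbl08j4juy8nc' (20 bytes)

Answer: i3j4146nbl08j4juy8nc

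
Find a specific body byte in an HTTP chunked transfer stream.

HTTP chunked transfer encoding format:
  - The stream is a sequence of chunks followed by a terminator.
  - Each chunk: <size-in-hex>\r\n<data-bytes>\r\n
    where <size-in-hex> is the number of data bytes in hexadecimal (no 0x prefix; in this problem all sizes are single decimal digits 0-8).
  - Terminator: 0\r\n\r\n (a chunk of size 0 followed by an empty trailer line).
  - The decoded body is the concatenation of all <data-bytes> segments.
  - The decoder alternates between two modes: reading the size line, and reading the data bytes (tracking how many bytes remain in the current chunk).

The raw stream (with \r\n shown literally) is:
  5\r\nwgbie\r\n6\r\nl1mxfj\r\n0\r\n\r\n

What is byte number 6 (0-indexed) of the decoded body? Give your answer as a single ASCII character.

Chunk 1: stream[0..1]='5' size=0x5=5, data at stream[3..8]='wgbie' -> body[0..5], body so far='wgbie'
Chunk 2: stream[10..11]='6' size=0x6=6, data at stream[13..19]='l1mxfj' -> body[5..11], body so far='wgbiel1mxfj'
Chunk 3: stream[21..22]='0' size=0 (terminator). Final body='wgbiel1mxfj' (11 bytes)
Body byte 6 = '1'

Answer: 1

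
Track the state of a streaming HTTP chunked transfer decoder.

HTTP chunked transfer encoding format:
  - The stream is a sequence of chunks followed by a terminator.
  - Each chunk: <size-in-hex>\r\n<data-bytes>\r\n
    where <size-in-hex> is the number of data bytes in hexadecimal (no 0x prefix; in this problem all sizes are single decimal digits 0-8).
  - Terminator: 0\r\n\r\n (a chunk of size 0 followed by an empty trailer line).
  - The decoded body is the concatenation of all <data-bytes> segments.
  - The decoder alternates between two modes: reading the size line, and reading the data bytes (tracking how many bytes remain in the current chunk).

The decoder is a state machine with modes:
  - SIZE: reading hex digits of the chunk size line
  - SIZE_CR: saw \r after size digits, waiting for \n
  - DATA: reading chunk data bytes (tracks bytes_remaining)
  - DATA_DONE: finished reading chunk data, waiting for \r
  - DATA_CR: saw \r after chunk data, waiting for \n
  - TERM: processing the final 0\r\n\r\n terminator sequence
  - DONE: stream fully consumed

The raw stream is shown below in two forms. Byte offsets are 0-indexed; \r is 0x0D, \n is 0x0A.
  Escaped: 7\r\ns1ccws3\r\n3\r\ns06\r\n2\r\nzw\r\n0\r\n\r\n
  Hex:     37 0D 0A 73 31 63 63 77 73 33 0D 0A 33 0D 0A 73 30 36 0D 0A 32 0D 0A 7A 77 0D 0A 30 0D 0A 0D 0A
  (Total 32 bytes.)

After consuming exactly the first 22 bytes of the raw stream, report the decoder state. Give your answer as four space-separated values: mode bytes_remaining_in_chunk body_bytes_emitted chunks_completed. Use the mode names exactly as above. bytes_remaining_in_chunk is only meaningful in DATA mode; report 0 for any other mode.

Byte 0 = '7': mode=SIZE remaining=0 emitted=0 chunks_done=0
Byte 1 = 0x0D: mode=SIZE_CR remaining=0 emitted=0 chunks_done=0
Byte 2 = 0x0A: mode=DATA remaining=7 emitted=0 chunks_done=0
Byte 3 = 's': mode=DATA remaining=6 emitted=1 chunks_done=0
Byte 4 = '1': mode=DATA remaining=5 emitted=2 chunks_done=0
Byte 5 = 'c': mode=DATA remaining=4 emitted=3 chunks_done=0
Byte 6 = 'c': mode=DATA remaining=3 emitted=4 chunks_done=0
Byte 7 = 'w': mode=DATA remaining=2 emitted=5 chunks_done=0
Byte 8 = 's': mode=DATA remaining=1 emitted=6 chunks_done=0
Byte 9 = '3': mode=DATA_DONE remaining=0 emitted=7 chunks_done=0
Byte 10 = 0x0D: mode=DATA_CR remaining=0 emitted=7 chunks_done=0
Byte 11 = 0x0A: mode=SIZE remaining=0 emitted=7 chunks_done=1
Byte 12 = '3': mode=SIZE remaining=0 emitted=7 chunks_done=1
Byte 13 = 0x0D: mode=SIZE_CR remaining=0 emitted=7 chunks_done=1
Byte 14 = 0x0A: mode=DATA remaining=3 emitted=7 chunks_done=1
Byte 15 = 's': mode=DATA remaining=2 emitted=8 chunks_done=1
Byte 16 = '0': mode=DATA remaining=1 emitted=9 chunks_done=1
Byte 17 = '6': mode=DATA_DONE remaining=0 emitted=10 chunks_done=1
Byte 18 = 0x0D: mode=DATA_CR remaining=0 emitted=10 chunks_done=1
Byte 19 = 0x0A: mode=SIZE remaining=0 emitted=10 chunks_done=2
Byte 20 = '2': mode=SIZE remaining=0 emitted=10 chunks_done=2
Byte 21 = 0x0D: mode=SIZE_CR remaining=0 emitted=10 chunks_done=2

Answer: SIZE_CR 0 10 2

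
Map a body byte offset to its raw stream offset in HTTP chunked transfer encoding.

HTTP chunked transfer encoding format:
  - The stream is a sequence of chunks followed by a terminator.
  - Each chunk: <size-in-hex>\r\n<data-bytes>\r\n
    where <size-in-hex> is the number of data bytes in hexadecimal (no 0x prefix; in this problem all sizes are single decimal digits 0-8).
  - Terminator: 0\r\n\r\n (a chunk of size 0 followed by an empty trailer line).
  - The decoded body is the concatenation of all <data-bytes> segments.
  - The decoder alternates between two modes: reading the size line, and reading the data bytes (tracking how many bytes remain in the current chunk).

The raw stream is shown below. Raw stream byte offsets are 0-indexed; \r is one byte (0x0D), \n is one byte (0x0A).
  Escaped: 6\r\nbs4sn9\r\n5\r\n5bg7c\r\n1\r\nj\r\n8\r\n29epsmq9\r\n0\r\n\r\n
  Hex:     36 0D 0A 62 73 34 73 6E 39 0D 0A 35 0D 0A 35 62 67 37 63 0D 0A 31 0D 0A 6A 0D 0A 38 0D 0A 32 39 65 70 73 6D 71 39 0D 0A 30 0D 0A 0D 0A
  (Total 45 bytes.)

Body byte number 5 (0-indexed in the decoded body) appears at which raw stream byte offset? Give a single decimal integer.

Chunk 1: stream[0..1]='6' size=0x6=6, data at stream[3..9]='bs4sn9' -> body[0..6], body so far='bs4sn9'
Chunk 2: stream[11..12]='5' size=0x5=5, data at stream[14..19]='5bg7c' -> body[6..11], body so far='bs4sn95bg7c'
Chunk 3: stream[21..22]='1' size=0x1=1, data at stream[24..25]='j' -> body[11..12], body so far='bs4sn95bg7cj'
Chunk 4: stream[27..28]='8' size=0x8=8, data at stream[30..38]='29epsmq9' -> body[12..20], body so far='bs4sn95bg7cj29epsmq9'
Chunk 5: stream[40..41]='0' size=0 (terminator). Final body='bs4sn95bg7cj29epsmq9' (20 bytes)
Body byte 5 at stream offset 8

Answer: 8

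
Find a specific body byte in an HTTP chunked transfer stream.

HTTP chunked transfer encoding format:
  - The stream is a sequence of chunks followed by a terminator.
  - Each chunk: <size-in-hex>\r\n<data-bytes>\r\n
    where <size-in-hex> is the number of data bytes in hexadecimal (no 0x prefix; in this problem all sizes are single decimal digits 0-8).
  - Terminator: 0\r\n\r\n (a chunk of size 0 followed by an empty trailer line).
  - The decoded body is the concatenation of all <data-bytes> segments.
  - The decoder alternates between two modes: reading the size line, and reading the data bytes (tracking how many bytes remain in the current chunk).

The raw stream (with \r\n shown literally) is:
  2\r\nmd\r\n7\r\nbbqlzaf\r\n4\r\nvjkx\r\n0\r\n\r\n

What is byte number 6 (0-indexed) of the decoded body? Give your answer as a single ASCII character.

Chunk 1: stream[0..1]='2' size=0x2=2, data at stream[3..5]='md' -> body[0..2], body so far='md'
Chunk 2: stream[7..8]='7' size=0x7=7, data at stream[10..17]='bbqlzaf' -> body[2..9], body so far='mdbbqlzaf'
Chunk 3: stream[19..20]='4' size=0x4=4, data at stream[22..26]='vjkx' -> body[9..13], body so far='mdbbqlzafvjkx'
Chunk 4: stream[28..29]='0' size=0 (terminator). Final body='mdbbqlzafvjkx' (13 bytes)
Body byte 6 = 'z'

Answer: z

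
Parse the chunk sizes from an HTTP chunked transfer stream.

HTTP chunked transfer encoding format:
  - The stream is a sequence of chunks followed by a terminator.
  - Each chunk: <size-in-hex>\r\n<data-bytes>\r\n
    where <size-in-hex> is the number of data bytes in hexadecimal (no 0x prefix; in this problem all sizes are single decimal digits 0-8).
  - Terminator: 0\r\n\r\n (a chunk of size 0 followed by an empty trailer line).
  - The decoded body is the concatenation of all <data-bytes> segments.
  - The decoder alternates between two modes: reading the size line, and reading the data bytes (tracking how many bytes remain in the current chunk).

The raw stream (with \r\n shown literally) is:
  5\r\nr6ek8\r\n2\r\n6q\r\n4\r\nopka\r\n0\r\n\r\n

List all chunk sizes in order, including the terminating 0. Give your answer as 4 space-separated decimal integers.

Answer: 5 2 4 0

Derivation:
Chunk 1: stream[0..1]='5' size=0x5=5, data at stream[3..8]='r6ek8' -> body[0..5], body so far='r6ek8'
Chunk 2: stream[10..11]='2' size=0x2=2, data at stream[13..15]='6q' -> body[5..7], body so far='r6ek86q'
Chunk 3: stream[17..18]='4' size=0x4=4, data at stream[20..24]='opka' -> body[7..11], body so far='r6ek86qopka'
Chunk 4: stream[26..27]='0' size=0 (terminator). Final body='r6ek86qopka' (11 bytes)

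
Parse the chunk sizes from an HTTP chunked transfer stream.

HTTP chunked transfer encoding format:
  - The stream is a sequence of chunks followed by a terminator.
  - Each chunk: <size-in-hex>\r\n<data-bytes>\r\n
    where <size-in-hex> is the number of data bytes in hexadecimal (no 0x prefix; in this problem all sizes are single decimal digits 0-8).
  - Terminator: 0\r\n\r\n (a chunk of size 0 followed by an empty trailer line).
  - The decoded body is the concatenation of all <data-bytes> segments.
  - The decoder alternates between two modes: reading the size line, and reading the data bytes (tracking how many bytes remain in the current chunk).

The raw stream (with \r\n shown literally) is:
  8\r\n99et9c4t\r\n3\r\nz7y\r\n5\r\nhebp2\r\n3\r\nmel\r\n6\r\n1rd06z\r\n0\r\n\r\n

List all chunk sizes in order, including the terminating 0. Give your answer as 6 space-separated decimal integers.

Chunk 1: stream[0..1]='8' size=0x8=8, data at stream[3..11]='99et9c4t' -> body[0..8], body so far='99et9c4t'
Chunk 2: stream[13..14]='3' size=0x3=3, data at stream[16..19]='z7y' -> body[8..11], body so far='99et9c4tz7y'
Chunk 3: stream[21..22]='5' size=0x5=5, data at stream[24..29]='hebp2' -> body[11..16], body so far='99et9c4tz7yhebp2'
Chunk 4: stream[31..32]='3' size=0x3=3, data at stream[34..37]='mel' -> body[16..19], body so far='99et9c4tz7yhebp2mel'
Chunk 5: stream[39..40]='6' size=0x6=6, data at stream[42..48]='1rd06z' -> body[19..25], body so far='99et9c4tz7yhebp2mel1rd06z'
Chunk 6: stream[50..51]='0' size=0 (terminator). Final body='99et9c4tz7yhebp2mel1rd06z' (25 bytes)

Answer: 8 3 5 3 6 0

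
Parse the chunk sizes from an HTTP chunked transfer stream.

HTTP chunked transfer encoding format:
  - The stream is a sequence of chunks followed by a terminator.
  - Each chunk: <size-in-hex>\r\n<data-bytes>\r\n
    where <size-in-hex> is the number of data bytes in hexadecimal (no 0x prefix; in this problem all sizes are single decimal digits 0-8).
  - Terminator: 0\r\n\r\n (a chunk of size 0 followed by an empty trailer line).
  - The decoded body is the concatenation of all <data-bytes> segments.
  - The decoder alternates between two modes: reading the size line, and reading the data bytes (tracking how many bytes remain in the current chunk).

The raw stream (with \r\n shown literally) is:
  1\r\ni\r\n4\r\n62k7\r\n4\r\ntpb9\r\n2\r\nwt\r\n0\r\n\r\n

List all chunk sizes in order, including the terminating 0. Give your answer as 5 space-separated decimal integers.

Chunk 1: stream[0..1]='1' size=0x1=1, data at stream[3..4]='i' -> body[0..1], body so far='i'
Chunk 2: stream[6..7]='4' size=0x4=4, data at stream[9..13]='62k7' -> body[1..5], body so far='i62k7'
Chunk 3: stream[15..16]='4' size=0x4=4, data at stream[18..22]='tpb9' -> body[5..9], body so far='i62k7tpb9'
Chunk 4: stream[24..25]='2' size=0x2=2, data at stream[27..29]='wt' -> body[9..11], body so far='i62k7tpb9wt'
Chunk 5: stream[31..32]='0' size=0 (terminator). Final body='i62k7tpb9wt' (11 bytes)

Answer: 1 4 4 2 0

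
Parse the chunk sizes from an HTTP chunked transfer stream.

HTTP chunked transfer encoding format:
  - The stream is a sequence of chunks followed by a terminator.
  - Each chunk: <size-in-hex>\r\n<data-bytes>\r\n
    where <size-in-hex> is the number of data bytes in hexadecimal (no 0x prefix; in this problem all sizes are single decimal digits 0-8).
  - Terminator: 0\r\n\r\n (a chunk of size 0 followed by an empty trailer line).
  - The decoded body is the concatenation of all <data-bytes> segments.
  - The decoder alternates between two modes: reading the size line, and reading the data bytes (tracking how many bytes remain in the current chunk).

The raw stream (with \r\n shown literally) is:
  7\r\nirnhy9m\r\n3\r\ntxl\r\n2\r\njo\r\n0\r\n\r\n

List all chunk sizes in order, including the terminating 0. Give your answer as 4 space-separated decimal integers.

Answer: 7 3 2 0

Derivation:
Chunk 1: stream[0..1]='7' size=0x7=7, data at stream[3..10]='irnhy9m' -> body[0..7], body so far='irnhy9m'
Chunk 2: stream[12..13]='3' size=0x3=3, data at stream[15..18]='txl' -> body[7..10], body so far='irnhy9mtxl'
Chunk 3: stream[20..21]='2' size=0x2=2, data at stream[23..25]='jo' -> body[10..12], body so far='irnhy9mtxljo'
Chunk 4: stream[27..28]='0' size=0 (terminator). Final body='irnhy9mtxljo' (12 bytes)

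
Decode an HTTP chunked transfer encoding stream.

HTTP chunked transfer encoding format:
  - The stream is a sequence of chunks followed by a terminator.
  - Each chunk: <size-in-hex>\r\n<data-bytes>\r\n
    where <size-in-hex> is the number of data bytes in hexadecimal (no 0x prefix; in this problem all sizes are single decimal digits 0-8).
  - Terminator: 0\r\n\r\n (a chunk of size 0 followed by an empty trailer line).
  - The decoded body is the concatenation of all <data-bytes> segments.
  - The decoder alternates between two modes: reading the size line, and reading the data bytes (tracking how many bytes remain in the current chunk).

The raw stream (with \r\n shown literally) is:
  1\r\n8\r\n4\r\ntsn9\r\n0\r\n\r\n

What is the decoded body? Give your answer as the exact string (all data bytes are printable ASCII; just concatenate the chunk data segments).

Answer: 8tsn9

Derivation:
Chunk 1: stream[0..1]='1' size=0x1=1, data at stream[3..4]='8' -> body[0..1], body so far='8'
Chunk 2: stream[6..7]='4' size=0x4=4, data at stream[9..13]='tsn9' -> body[1..5], body so far='8tsn9'
Chunk 3: stream[15..16]='0' size=0 (terminator). Final body='8tsn9' (5 bytes)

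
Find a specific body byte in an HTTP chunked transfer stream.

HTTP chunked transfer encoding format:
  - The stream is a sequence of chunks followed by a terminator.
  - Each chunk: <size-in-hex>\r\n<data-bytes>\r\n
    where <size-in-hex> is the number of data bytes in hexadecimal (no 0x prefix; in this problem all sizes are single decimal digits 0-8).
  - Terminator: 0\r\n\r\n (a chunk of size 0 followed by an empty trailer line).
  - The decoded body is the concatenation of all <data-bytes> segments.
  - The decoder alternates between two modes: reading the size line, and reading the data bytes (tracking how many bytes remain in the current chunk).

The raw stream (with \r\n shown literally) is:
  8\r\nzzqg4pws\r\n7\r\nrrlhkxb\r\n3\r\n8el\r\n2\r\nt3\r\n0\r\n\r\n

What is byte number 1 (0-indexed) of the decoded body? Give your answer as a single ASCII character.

Answer: z

Derivation:
Chunk 1: stream[0..1]='8' size=0x8=8, data at stream[3..11]='zzqg4pws' -> body[0..8], body so far='zzqg4pws'
Chunk 2: stream[13..14]='7' size=0x7=7, data at stream[16..23]='rrlhkxb' -> body[8..15], body so far='zzqg4pwsrrlhkxb'
Chunk 3: stream[25..26]='3' size=0x3=3, data at stream[28..31]='8el' -> body[15..18], body so far='zzqg4pwsrrlhkxb8el'
Chunk 4: stream[33..34]='2' size=0x2=2, data at stream[36..38]='t3' -> body[18..20], body so far='zzqg4pwsrrlhkxb8elt3'
Chunk 5: stream[40..41]='0' size=0 (terminator). Final body='zzqg4pwsrrlhkxb8elt3' (20 bytes)
Body byte 1 = 'z'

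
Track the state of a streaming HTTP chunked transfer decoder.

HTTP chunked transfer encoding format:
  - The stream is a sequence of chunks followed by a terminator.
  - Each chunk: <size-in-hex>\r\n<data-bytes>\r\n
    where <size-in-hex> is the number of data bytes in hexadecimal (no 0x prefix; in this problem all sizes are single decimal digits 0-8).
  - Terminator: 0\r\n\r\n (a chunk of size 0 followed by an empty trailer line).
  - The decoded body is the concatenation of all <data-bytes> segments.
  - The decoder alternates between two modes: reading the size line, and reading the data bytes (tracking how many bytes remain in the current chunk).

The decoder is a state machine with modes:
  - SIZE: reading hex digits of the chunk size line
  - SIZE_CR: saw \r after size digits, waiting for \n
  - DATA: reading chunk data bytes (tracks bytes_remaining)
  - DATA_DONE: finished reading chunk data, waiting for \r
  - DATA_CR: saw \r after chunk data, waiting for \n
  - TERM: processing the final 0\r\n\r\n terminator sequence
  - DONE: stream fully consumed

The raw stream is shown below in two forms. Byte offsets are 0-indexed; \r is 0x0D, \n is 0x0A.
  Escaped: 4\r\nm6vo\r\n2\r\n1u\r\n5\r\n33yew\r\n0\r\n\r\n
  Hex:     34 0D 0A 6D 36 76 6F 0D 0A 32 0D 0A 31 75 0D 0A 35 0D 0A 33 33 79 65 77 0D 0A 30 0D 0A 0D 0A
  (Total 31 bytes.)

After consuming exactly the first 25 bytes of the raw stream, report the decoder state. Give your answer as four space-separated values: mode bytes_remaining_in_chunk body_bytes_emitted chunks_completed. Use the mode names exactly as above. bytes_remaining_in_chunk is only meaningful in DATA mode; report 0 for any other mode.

Answer: DATA_CR 0 11 2

Derivation:
Byte 0 = '4': mode=SIZE remaining=0 emitted=0 chunks_done=0
Byte 1 = 0x0D: mode=SIZE_CR remaining=0 emitted=0 chunks_done=0
Byte 2 = 0x0A: mode=DATA remaining=4 emitted=0 chunks_done=0
Byte 3 = 'm': mode=DATA remaining=3 emitted=1 chunks_done=0
Byte 4 = '6': mode=DATA remaining=2 emitted=2 chunks_done=0
Byte 5 = 'v': mode=DATA remaining=1 emitted=3 chunks_done=0
Byte 6 = 'o': mode=DATA_DONE remaining=0 emitted=4 chunks_done=0
Byte 7 = 0x0D: mode=DATA_CR remaining=0 emitted=4 chunks_done=0
Byte 8 = 0x0A: mode=SIZE remaining=0 emitted=4 chunks_done=1
Byte 9 = '2': mode=SIZE remaining=0 emitted=4 chunks_done=1
Byte 10 = 0x0D: mode=SIZE_CR remaining=0 emitted=4 chunks_done=1
Byte 11 = 0x0A: mode=DATA remaining=2 emitted=4 chunks_done=1
Byte 12 = '1': mode=DATA remaining=1 emitted=5 chunks_done=1
Byte 13 = 'u': mode=DATA_DONE remaining=0 emitted=6 chunks_done=1
Byte 14 = 0x0D: mode=DATA_CR remaining=0 emitted=6 chunks_done=1
Byte 15 = 0x0A: mode=SIZE remaining=0 emitted=6 chunks_done=2
Byte 16 = '5': mode=SIZE remaining=0 emitted=6 chunks_done=2
Byte 17 = 0x0D: mode=SIZE_CR remaining=0 emitted=6 chunks_done=2
Byte 18 = 0x0A: mode=DATA remaining=5 emitted=6 chunks_done=2
Byte 19 = '3': mode=DATA remaining=4 emitted=7 chunks_done=2
Byte 20 = '3': mode=DATA remaining=3 emitted=8 chunks_done=2
Byte 21 = 'y': mode=DATA remaining=2 emitted=9 chunks_done=2
Byte 22 = 'e': mode=DATA remaining=1 emitted=10 chunks_done=2
Byte 23 = 'w': mode=DATA_DONE remaining=0 emitted=11 chunks_done=2
Byte 24 = 0x0D: mode=DATA_CR remaining=0 emitted=11 chunks_done=2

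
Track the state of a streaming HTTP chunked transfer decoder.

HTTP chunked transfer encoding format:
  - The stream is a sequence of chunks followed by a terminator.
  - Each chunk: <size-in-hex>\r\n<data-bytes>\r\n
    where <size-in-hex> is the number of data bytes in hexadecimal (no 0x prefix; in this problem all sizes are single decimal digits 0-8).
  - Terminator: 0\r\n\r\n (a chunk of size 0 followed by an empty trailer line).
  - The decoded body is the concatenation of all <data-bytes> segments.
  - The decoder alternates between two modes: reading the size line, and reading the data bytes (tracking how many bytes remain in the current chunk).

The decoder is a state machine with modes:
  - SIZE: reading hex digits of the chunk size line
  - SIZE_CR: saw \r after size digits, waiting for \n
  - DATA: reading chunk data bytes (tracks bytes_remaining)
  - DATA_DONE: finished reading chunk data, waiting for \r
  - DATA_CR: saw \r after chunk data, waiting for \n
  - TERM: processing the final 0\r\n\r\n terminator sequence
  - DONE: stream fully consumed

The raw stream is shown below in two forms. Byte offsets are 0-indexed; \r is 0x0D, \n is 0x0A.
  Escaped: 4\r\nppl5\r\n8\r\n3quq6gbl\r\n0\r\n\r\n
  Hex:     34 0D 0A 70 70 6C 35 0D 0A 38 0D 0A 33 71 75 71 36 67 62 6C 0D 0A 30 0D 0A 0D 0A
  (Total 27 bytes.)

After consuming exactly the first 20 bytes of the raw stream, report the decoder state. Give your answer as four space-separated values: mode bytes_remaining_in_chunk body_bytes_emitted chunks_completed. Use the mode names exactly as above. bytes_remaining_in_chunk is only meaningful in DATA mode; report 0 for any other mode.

Byte 0 = '4': mode=SIZE remaining=0 emitted=0 chunks_done=0
Byte 1 = 0x0D: mode=SIZE_CR remaining=0 emitted=0 chunks_done=0
Byte 2 = 0x0A: mode=DATA remaining=4 emitted=0 chunks_done=0
Byte 3 = 'p': mode=DATA remaining=3 emitted=1 chunks_done=0
Byte 4 = 'p': mode=DATA remaining=2 emitted=2 chunks_done=0
Byte 5 = 'l': mode=DATA remaining=1 emitted=3 chunks_done=0
Byte 6 = '5': mode=DATA_DONE remaining=0 emitted=4 chunks_done=0
Byte 7 = 0x0D: mode=DATA_CR remaining=0 emitted=4 chunks_done=0
Byte 8 = 0x0A: mode=SIZE remaining=0 emitted=4 chunks_done=1
Byte 9 = '8': mode=SIZE remaining=0 emitted=4 chunks_done=1
Byte 10 = 0x0D: mode=SIZE_CR remaining=0 emitted=4 chunks_done=1
Byte 11 = 0x0A: mode=DATA remaining=8 emitted=4 chunks_done=1
Byte 12 = '3': mode=DATA remaining=7 emitted=5 chunks_done=1
Byte 13 = 'q': mode=DATA remaining=6 emitted=6 chunks_done=1
Byte 14 = 'u': mode=DATA remaining=5 emitted=7 chunks_done=1
Byte 15 = 'q': mode=DATA remaining=4 emitted=8 chunks_done=1
Byte 16 = '6': mode=DATA remaining=3 emitted=9 chunks_done=1
Byte 17 = 'g': mode=DATA remaining=2 emitted=10 chunks_done=1
Byte 18 = 'b': mode=DATA remaining=1 emitted=11 chunks_done=1
Byte 19 = 'l': mode=DATA_DONE remaining=0 emitted=12 chunks_done=1

Answer: DATA_DONE 0 12 1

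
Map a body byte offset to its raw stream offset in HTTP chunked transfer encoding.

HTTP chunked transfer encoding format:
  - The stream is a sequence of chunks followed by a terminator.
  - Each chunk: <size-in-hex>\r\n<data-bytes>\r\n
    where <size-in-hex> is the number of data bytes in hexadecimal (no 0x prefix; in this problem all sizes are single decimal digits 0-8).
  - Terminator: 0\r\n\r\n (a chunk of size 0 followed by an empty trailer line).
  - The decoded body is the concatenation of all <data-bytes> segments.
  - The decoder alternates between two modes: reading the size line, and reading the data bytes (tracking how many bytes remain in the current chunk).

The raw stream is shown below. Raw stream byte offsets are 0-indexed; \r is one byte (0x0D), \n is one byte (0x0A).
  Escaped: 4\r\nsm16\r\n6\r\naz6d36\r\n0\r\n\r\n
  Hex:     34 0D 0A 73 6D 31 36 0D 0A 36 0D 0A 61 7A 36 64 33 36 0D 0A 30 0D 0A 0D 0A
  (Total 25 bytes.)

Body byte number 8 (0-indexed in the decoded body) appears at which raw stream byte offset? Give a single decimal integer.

Answer: 16

Derivation:
Chunk 1: stream[0..1]='4' size=0x4=4, data at stream[3..7]='sm16' -> body[0..4], body so far='sm16'
Chunk 2: stream[9..10]='6' size=0x6=6, data at stream[12..18]='az6d36' -> body[4..10], body so far='sm16az6d36'
Chunk 3: stream[20..21]='0' size=0 (terminator). Final body='sm16az6d36' (10 bytes)
Body byte 8 at stream offset 16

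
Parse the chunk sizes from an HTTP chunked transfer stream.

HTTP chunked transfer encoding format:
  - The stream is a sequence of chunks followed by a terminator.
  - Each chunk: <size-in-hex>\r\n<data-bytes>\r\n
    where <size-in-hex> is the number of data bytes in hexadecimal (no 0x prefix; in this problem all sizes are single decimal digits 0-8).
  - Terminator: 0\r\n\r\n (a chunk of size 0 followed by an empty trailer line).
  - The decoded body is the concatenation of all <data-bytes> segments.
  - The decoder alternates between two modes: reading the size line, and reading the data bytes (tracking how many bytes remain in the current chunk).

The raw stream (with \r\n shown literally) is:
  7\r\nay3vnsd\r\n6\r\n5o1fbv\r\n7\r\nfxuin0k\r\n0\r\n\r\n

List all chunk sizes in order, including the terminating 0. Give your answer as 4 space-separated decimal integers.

Answer: 7 6 7 0

Derivation:
Chunk 1: stream[0..1]='7' size=0x7=7, data at stream[3..10]='ay3vnsd' -> body[0..7], body so far='ay3vnsd'
Chunk 2: stream[12..13]='6' size=0x6=6, data at stream[15..21]='5o1fbv' -> body[7..13], body so far='ay3vnsd5o1fbv'
Chunk 3: stream[23..24]='7' size=0x7=7, data at stream[26..33]='fxuin0k' -> body[13..20], body so far='ay3vnsd5o1fbvfxuin0k'
Chunk 4: stream[35..36]='0' size=0 (terminator). Final body='ay3vnsd5o1fbvfxuin0k' (20 bytes)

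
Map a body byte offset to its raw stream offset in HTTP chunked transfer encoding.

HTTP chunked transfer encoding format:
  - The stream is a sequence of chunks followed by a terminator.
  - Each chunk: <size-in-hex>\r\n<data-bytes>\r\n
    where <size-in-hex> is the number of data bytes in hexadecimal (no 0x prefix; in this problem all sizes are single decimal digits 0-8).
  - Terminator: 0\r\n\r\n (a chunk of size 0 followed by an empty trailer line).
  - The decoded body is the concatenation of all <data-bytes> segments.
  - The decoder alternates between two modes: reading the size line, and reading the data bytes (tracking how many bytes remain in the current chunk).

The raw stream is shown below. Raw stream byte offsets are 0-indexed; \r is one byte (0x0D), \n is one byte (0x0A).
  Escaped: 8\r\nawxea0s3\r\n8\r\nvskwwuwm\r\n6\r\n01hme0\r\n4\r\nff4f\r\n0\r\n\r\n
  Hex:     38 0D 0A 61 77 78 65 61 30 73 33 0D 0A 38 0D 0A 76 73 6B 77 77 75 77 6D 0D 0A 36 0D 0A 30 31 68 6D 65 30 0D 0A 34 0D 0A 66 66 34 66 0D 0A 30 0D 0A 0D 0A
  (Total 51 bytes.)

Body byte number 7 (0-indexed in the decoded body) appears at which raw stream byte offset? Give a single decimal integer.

Chunk 1: stream[0..1]='8' size=0x8=8, data at stream[3..11]='awxea0s3' -> body[0..8], body so far='awxea0s3'
Chunk 2: stream[13..14]='8' size=0x8=8, data at stream[16..24]='vskwwuwm' -> body[8..16], body so far='awxea0s3vskwwuwm'
Chunk 3: stream[26..27]='6' size=0x6=6, data at stream[29..35]='01hme0' -> body[16..22], body so far='awxea0s3vskwwuwm01hme0'
Chunk 4: stream[37..38]='4' size=0x4=4, data at stream[40..44]='ff4f' -> body[22..26], body so far='awxea0s3vskwwuwm01hme0ff4f'
Chunk 5: stream[46..47]='0' size=0 (terminator). Final body='awxea0s3vskwwuwm01hme0ff4f' (26 bytes)
Body byte 7 at stream offset 10

Answer: 10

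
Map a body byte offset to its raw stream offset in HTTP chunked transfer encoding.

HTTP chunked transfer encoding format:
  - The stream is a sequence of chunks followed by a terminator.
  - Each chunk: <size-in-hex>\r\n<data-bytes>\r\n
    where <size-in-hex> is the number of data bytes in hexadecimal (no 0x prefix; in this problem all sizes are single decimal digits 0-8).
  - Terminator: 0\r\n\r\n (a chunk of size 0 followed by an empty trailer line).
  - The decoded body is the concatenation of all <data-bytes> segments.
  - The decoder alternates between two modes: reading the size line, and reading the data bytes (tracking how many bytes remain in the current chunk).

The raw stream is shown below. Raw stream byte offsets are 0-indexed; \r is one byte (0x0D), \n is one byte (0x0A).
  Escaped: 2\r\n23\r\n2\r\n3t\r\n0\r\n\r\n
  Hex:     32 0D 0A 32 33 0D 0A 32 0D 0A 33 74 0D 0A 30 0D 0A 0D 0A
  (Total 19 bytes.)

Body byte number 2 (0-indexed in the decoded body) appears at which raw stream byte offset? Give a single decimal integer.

Chunk 1: stream[0..1]='2' size=0x2=2, data at stream[3..5]='23' -> body[0..2], body so far='23'
Chunk 2: stream[7..8]='2' size=0x2=2, data at stream[10..12]='3t' -> body[2..4], body so far='233t'
Chunk 3: stream[14..15]='0' size=0 (terminator). Final body='233t' (4 bytes)
Body byte 2 at stream offset 10

Answer: 10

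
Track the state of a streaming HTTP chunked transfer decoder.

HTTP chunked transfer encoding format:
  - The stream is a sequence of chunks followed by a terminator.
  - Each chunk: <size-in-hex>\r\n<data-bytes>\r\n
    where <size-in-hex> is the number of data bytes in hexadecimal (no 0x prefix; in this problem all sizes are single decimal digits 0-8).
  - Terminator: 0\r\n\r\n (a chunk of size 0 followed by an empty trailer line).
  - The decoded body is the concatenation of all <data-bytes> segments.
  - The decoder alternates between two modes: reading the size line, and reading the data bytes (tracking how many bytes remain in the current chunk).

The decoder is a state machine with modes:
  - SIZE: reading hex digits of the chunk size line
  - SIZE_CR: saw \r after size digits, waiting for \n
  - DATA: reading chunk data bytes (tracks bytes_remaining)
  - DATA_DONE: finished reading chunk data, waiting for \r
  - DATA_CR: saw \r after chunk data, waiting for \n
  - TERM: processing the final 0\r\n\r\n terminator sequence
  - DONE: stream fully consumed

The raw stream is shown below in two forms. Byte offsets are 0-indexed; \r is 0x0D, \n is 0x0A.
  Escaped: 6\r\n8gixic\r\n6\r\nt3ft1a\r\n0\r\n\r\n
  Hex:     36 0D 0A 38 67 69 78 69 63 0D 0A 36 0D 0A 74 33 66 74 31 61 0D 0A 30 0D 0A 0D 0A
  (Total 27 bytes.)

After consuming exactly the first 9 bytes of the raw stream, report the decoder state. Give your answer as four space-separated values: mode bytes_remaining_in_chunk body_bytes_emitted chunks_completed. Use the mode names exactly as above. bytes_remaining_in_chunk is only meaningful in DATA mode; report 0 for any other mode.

Answer: DATA_DONE 0 6 0

Derivation:
Byte 0 = '6': mode=SIZE remaining=0 emitted=0 chunks_done=0
Byte 1 = 0x0D: mode=SIZE_CR remaining=0 emitted=0 chunks_done=0
Byte 2 = 0x0A: mode=DATA remaining=6 emitted=0 chunks_done=0
Byte 3 = '8': mode=DATA remaining=5 emitted=1 chunks_done=0
Byte 4 = 'g': mode=DATA remaining=4 emitted=2 chunks_done=0
Byte 5 = 'i': mode=DATA remaining=3 emitted=3 chunks_done=0
Byte 6 = 'x': mode=DATA remaining=2 emitted=4 chunks_done=0
Byte 7 = 'i': mode=DATA remaining=1 emitted=5 chunks_done=0
Byte 8 = 'c': mode=DATA_DONE remaining=0 emitted=6 chunks_done=0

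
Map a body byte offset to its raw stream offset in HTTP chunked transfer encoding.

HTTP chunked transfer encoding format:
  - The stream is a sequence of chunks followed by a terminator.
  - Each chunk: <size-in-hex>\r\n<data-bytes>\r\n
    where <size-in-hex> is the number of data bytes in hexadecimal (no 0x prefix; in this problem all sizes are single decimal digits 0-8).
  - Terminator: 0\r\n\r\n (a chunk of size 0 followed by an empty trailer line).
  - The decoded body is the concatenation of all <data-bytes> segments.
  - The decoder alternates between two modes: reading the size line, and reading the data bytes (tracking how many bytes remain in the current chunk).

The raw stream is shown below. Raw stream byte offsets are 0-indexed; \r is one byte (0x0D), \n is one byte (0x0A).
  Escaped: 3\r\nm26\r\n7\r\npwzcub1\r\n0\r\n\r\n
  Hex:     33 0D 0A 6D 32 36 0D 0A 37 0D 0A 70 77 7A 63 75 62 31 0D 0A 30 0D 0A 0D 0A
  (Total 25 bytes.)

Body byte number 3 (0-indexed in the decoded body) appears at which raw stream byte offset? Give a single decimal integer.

Answer: 11

Derivation:
Chunk 1: stream[0..1]='3' size=0x3=3, data at stream[3..6]='m26' -> body[0..3], body so far='m26'
Chunk 2: stream[8..9]='7' size=0x7=7, data at stream[11..18]='pwzcub1' -> body[3..10], body so far='m26pwzcub1'
Chunk 3: stream[20..21]='0' size=0 (terminator). Final body='m26pwzcub1' (10 bytes)
Body byte 3 at stream offset 11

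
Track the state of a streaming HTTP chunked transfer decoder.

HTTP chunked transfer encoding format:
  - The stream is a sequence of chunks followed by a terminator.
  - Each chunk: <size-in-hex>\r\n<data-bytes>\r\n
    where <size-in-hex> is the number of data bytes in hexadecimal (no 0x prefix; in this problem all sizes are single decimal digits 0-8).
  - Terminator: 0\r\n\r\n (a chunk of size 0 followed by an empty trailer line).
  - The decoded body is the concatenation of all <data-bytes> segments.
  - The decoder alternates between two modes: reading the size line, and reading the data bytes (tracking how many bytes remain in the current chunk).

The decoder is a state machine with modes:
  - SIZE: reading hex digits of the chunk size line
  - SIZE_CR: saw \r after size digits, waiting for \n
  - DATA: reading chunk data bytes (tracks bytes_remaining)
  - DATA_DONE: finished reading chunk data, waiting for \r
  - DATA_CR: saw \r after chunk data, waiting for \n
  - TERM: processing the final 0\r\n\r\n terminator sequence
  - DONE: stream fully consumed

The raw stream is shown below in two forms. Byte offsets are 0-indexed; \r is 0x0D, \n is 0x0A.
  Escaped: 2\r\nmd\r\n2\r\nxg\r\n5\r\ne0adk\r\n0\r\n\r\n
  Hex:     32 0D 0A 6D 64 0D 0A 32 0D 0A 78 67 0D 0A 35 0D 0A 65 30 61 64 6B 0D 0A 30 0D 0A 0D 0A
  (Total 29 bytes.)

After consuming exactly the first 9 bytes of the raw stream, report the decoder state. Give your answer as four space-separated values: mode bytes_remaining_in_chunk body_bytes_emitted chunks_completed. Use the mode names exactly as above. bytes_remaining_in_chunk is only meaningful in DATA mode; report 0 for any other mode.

Answer: SIZE_CR 0 2 1

Derivation:
Byte 0 = '2': mode=SIZE remaining=0 emitted=0 chunks_done=0
Byte 1 = 0x0D: mode=SIZE_CR remaining=0 emitted=0 chunks_done=0
Byte 2 = 0x0A: mode=DATA remaining=2 emitted=0 chunks_done=0
Byte 3 = 'm': mode=DATA remaining=1 emitted=1 chunks_done=0
Byte 4 = 'd': mode=DATA_DONE remaining=0 emitted=2 chunks_done=0
Byte 5 = 0x0D: mode=DATA_CR remaining=0 emitted=2 chunks_done=0
Byte 6 = 0x0A: mode=SIZE remaining=0 emitted=2 chunks_done=1
Byte 7 = '2': mode=SIZE remaining=0 emitted=2 chunks_done=1
Byte 8 = 0x0D: mode=SIZE_CR remaining=0 emitted=2 chunks_done=1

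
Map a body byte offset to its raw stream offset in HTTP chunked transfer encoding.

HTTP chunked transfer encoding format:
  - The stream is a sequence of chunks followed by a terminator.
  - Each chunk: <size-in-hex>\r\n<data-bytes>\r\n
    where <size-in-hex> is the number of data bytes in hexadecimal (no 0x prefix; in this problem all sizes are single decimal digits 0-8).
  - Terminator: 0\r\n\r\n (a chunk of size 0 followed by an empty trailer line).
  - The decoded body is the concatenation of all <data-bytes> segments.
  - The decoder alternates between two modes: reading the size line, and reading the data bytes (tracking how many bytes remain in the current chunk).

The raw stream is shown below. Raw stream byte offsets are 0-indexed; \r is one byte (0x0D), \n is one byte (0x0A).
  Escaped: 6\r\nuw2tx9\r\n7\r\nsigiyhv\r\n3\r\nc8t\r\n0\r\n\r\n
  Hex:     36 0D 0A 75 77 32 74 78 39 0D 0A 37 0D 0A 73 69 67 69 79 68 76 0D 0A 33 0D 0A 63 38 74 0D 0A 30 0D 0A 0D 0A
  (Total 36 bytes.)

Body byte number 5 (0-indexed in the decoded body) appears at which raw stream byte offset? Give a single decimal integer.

Answer: 8

Derivation:
Chunk 1: stream[0..1]='6' size=0x6=6, data at stream[3..9]='uw2tx9' -> body[0..6], body so far='uw2tx9'
Chunk 2: stream[11..12]='7' size=0x7=7, data at stream[14..21]='sigiyhv' -> body[6..13], body so far='uw2tx9sigiyhv'
Chunk 3: stream[23..24]='3' size=0x3=3, data at stream[26..29]='c8t' -> body[13..16], body so far='uw2tx9sigiyhvc8t'
Chunk 4: stream[31..32]='0' size=0 (terminator). Final body='uw2tx9sigiyhvc8t' (16 bytes)
Body byte 5 at stream offset 8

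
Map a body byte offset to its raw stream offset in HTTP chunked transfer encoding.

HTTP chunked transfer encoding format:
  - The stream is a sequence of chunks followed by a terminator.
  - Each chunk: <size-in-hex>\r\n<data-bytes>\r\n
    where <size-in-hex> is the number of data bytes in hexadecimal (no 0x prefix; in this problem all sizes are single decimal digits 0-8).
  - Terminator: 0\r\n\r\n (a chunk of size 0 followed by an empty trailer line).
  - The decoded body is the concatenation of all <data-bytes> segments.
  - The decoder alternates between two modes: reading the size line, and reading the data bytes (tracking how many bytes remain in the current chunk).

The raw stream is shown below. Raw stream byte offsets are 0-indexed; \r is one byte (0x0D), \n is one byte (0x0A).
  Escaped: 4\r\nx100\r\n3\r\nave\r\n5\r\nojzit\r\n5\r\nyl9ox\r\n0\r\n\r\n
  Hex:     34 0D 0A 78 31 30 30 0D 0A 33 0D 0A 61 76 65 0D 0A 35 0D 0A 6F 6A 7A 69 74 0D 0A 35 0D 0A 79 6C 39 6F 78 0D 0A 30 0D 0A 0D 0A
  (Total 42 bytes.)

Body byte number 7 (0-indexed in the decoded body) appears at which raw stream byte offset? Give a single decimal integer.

Answer: 20

Derivation:
Chunk 1: stream[0..1]='4' size=0x4=4, data at stream[3..7]='x100' -> body[0..4], body so far='x100'
Chunk 2: stream[9..10]='3' size=0x3=3, data at stream[12..15]='ave' -> body[4..7], body so far='x100ave'
Chunk 3: stream[17..18]='5' size=0x5=5, data at stream[20..25]='ojzit' -> body[7..12], body so far='x100aveojzit'
Chunk 4: stream[27..28]='5' size=0x5=5, data at stream[30..35]='yl9ox' -> body[12..17], body so far='x100aveojzityl9ox'
Chunk 5: stream[37..38]='0' size=0 (terminator). Final body='x100aveojzityl9ox' (17 bytes)
Body byte 7 at stream offset 20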